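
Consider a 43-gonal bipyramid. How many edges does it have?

A bipyramid over an n-gon has 2n triangular faces and n + 2 vertices: V = 43 + 2 = 45, E = 3·43 = 129, F = 2·43 = 86.

129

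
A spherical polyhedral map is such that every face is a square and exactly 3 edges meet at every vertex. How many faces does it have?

Each face has 4 edges and each edge borders two faces, so 2E = 4F.
Each vertex has degree 3, so 3V = 2E and hence V = 4F/3.
Euler: V − E + F = 2 ⇒ (4F/3) − (4F/2) + F = 2.
Multiply by 6: (8 − 12 + 6)F = 12, i.e. 2F = 12.
So F = 6, E = 4·6/2 = 12, V = 4·6/3 = 8.

6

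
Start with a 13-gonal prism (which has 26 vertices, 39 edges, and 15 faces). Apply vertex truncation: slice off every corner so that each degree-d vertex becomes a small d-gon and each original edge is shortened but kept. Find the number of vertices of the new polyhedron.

78

Truncation replaces each original edge-end by a new vertex, so V′ = 2E = 78.
Each original edge survives, and each old vertex of degree d contributes d new edges; summing degrees gives Σd = 2E, so E′ = E + 2E = 3E = 117.
Each original face survives and each original vertex becomes one new face: F′ = F + V = 41.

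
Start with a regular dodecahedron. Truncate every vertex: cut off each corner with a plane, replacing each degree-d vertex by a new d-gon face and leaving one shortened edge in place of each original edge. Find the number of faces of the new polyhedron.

The base solid has V = 20, E = 30, F = 12.
Truncation replaces each original edge-end by a new vertex, so V′ = 2E = 60.
Each original edge survives, and each old vertex of degree d contributes d new edges; summing degrees gives Σd = 2E, so E′ = E + 2E = 3E = 90.
Each original face survives and each original vertex becomes one new face: F′ = F + V = 32.

32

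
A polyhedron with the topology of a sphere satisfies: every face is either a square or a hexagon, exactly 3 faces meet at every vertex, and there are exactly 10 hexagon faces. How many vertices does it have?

Let x be the number of squares; then F = 10 + x.
Edge–face incidences: 2E = 6·10 + 4·x = 60 + 4x.
Every vertex has degree 3, so 3V = 2E.
Euler: V − E + F = 2 ⇒ (2E)/3 − E + (10 + x) = 2.
Multiply by 6: 2·(2E) − 3·(2E) + 6·(10 + x) = 12, i.e. 60 + 6x − (60 + 4x) = 12.
Collecting terms: 2x = 12, so x = 6.
Then 2E = 60 + 4·6 = 84, so E = 42, V = 2E/3 = 28, F = 10 + 6 = 16.

28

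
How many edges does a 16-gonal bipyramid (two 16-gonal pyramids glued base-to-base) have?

48

A bipyramid over an n-gon has 2n triangular faces and n + 2 vertices: V = 16 + 2 = 18, E = 3·16 = 48, F = 2·16 = 32.
Check: V − E + F = 18 − 48 + 32 = 2.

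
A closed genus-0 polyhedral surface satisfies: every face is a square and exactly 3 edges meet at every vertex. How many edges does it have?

Each face has 4 edges and each edge borders two faces, so 2E = 4F.
Each vertex has degree 3, so 3V = 2E and hence V = 4F/3.
Euler: V − E + F = 2 ⇒ (4F/3) − (4F/2) + F = 2.
Multiply by 6: (8 − 12 + 6)F = 12, i.e. 2F = 12.
So F = 6, E = 4·6/2 = 12, V = 4·6/3 = 8.

12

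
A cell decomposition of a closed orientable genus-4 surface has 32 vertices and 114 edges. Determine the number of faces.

For a closed orientable surface of genus 4, χ = 2 − 2·4 = -6.
F = -6 − V + E = -6 − 32 + 114 = 76.

76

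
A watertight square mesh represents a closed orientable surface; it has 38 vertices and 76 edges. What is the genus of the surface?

Every face is a square and each edge borders two faces, so 4F = 2·76, giving F = 38.
χ = V − E + F = 38 − 76 + 38 = 0.
For a closed orientable surface χ = 2 − 2g, so g = (2 − (0))/2 = 1.

1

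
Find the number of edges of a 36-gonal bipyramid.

A bipyramid over an n-gon has 2n triangular faces and n + 2 vertices: V = 36 + 2 = 38, E = 3·36 = 108, F = 2·36 = 72.

108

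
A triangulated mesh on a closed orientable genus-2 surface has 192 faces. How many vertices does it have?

χ = 2 − 2·2 = -2, and every face is a triangle so 3F = 2E.
E = 3·192/2 = 288. Then V = -2 + E − F = -2 + 288 − 192 = 94.

94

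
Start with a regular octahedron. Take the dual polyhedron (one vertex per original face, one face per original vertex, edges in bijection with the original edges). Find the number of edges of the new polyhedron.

The base solid has V = 6, E = 12, F = 8.
The dual swaps V and F and preserves E: V′ = F = 8, E′ = E = 12, F′ = V = 6.

12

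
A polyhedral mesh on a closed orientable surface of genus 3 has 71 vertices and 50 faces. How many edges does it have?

For a closed orientable surface of genus 3, χ = 2 − 2·3 = -4.
E = V + F − (-4) = 71 + 50 − (-4) = 125.

125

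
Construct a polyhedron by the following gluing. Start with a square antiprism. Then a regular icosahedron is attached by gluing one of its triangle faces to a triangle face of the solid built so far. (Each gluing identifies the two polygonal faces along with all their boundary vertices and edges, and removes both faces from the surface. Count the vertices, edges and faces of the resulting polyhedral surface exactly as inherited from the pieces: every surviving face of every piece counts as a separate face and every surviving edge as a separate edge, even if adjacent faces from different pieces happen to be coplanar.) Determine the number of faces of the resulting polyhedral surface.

28

A square antiprism: V=8, E=16, F=10.
Attach a regular icosahedron (V=12, E=30, F=20) along a 3-gon: merge 3 vertices and 3 edges, delete both glued faces → V=17, E=43, F=28.
Check: V − E + F = 17 − 43 + 28 = 2.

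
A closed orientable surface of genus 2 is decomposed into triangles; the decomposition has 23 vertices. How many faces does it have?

50

χ = 2 − 2·2 = -2, and every face is a triangle so 3F = 2E.
V − E + F = -2 with E = 3F/2 gives 23 − (3/2 − 1)·F = -2, so F = 50 and E = 75.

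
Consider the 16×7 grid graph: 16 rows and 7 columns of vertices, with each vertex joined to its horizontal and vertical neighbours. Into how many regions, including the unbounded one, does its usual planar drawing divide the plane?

The grid has V = 16·7 = 112 vertices and E = 16·6 + 7·15 = 201 edges.
F = 2 − V + E = 2 − 112 + 201 = 91.

91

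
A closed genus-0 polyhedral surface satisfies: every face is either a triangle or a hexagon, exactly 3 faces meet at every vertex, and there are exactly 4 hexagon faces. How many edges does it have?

Let x be the number of triangles; then F = 4 + x.
Edge–face incidences: 2E = 6·4 + 3·x = 24 + 3x.
Every vertex has degree 3, so 3V = 2E.
Euler: V − E + F = 2 ⇒ (2E)/3 − E + (4 + x) = 2.
Multiply by 6: 2·(2E) − 3·(2E) + 6·(4 + x) = 12, i.e. 24 + 6x − (24 + 3x) = 12.
Collecting terms: 3x = 12, so x = 4.
Then 2E = 24 + 3·4 = 36, so E = 18, V = 2E/3 = 12, F = 4 + 4 = 8.

18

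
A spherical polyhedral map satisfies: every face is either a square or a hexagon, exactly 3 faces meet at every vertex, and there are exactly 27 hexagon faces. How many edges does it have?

Let x be the number of squares; then F = 27 + x.
Edge–face incidences: 2E = 6·27 + 4·x = 162 + 4x.
Every vertex has degree 3, so 3V = 2E.
Euler: V − E + F = 2 ⇒ (2E)/3 − E + (27 + x) = 2.
Multiply by 6: 2·(2E) − 3·(2E) + 6·(27 + x) = 12, i.e. 162 + 6x − (162 + 4x) = 12.
Collecting terms: 2x = 12, so x = 6.
Then 2E = 162 + 4·6 = 186, so E = 93, V = 2E/3 = 62, F = 27 + 6 = 33.

93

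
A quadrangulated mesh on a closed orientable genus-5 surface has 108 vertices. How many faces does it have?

χ = 2 − 2·5 = -8, and every face is a square so 4F = 2E.
V − E + F = -8 with E = 4F/2 gives 108 − (4/2 − 1)·F = -8, so F = 116 and E = 232.

116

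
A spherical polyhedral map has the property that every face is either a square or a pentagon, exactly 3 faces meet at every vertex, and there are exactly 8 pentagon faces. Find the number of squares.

2

Let x be the number of squares; then F = 8 + x.
Edge–face incidences: 2E = 5·8 + 4·x = 40 + 4x.
Every vertex has degree 3, so 3V = 2E.
Euler: V − E + F = 2 ⇒ (2E)/3 − E + (8 + x) = 2.
Multiply by 6: 2·(2E) − 3·(2E) + 6·(8 + x) = 12, i.e. 48 + 6x − (40 + 4x) = 12.
Collecting terms: 2x + 8 = 12, so 2x = 4, so x = 2.
Then 2E = 40 + 4·2 = 48, so E = 24, V = 2E/3 = 16, F = 8 + 2 = 10.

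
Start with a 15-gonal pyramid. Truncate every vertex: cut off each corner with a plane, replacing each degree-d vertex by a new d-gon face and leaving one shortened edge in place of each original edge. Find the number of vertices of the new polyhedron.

The base solid has V = 16, E = 30, F = 16.
Truncation replaces each original edge-end by a new vertex, so V′ = 2E = 60.
Each original edge survives, and each old vertex of degree d contributes d new edges; summing degrees gives Σd = 2E, so E′ = E + 2E = 3E = 90.
Each original face survives and each original vertex becomes one new face: F′ = F + V = 32.

60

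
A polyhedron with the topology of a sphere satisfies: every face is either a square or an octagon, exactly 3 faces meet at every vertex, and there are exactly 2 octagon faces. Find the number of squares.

8

Let x be the number of squares; then F = 2 + x.
Edge–face incidences: 2E = 8·2 + 4·x = 16 + 4x.
Every vertex has degree 3, so 3V = 2E.
Euler: V − E + F = 2 ⇒ (2E)/3 − E + (2 + x) = 2.
Multiply by 6: 2·(2E) − 3·(2E) + 6·(2 + x) = 12, i.e. 12 + 6x − (16 + 4x) = 12.
Collecting terms: 2x − 4 = 12, so 2x = 16, so x = 8.
Then 2E = 16 + 4·8 = 48, so E = 24, V = 2E/3 = 16, F = 2 + 8 = 10.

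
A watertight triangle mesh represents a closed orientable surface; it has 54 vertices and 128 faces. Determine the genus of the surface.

6

Every face is a triangle, so 2E = 3·128 = 384, giving E = 192.
χ = V − E + F = 54 − 192 + 128 = -10.
For a closed orientable surface χ = 2 − 2g, so g = (2 − (-10))/2 = 6.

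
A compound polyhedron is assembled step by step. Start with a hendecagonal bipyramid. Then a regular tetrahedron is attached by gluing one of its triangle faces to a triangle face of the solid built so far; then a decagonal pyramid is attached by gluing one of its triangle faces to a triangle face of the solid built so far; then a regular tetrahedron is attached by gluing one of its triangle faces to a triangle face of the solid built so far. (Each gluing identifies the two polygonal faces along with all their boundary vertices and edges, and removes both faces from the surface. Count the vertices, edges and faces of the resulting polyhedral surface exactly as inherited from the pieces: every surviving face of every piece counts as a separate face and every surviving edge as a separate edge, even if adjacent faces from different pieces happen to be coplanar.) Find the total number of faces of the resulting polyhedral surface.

A hendecagonal bipyramid: V=13, E=33, F=22.
Attach a regular tetrahedron (V=4, E=6, F=4) along a 3-gon: merge 3 vertices and 3 edges, delete both glued faces → V=14, E=36, F=24.
Attach a decagonal pyramid (V=11, E=20, F=11) along a 3-gon: merge 3 vertices and 3 edges, delete both glued faces → V=22, E=53, F=33.
Attach a regular tetrahedron (V=4, E=6, F=4) along a 3-gon: merge 3 vertices and 3 edges, delete both glued faces → V=23, E=56, F=35.
Check: V − E + F = 23 − 56 + 35 = 2.

35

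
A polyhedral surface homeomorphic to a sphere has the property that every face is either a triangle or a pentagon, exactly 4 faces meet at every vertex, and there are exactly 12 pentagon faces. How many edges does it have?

Let x be the number of triangles; then F = 12 + x.
Edge–face incidences: 2E = 5·12 + 3·x = 60 + 3x.
Every vertex has degree 4, so 4V = 2E.
Euler: V − E + F = 2 ⇒ (2E)/4 − E + (12 + x) = 2.
Multiply by 8: 2·(2E) − 4·(2E) + 8·(12 + x) = 16, i.e. 96 + 8x − 2·(60 + 3x) = 16.
Collecting terms: 2x − 24 = 16, so 2x = 40, so x = 20.
Then 2E = 60 + 3·20 = 120, so E = 60, V = 2E/4 = 30, F = 12 + 20 = 32.

60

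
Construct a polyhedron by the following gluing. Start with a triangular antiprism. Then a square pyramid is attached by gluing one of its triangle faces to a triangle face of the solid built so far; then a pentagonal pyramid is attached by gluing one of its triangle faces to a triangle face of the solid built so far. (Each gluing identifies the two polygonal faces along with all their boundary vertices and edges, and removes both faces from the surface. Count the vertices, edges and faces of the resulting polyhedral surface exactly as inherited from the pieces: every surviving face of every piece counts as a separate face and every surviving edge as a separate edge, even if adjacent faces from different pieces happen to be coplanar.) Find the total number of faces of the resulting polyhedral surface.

A triangular antiprism: V=6, E=12, F=8.
Attach a square pyramid (V=5, E=8, F=5) along a 3-gon: merge 3 vertices and 3 edges, delete both glued faces → V=8, E=17, F=11.
Attach a pentagonal pyramid (V=6, E=10, F=6) along a 3-gon: merge 3 vertices and 3 edges, delete both glued faces → V=11, E=24, F=15.
Check: V − E + F = 11 − 24 + 15 = 2.

15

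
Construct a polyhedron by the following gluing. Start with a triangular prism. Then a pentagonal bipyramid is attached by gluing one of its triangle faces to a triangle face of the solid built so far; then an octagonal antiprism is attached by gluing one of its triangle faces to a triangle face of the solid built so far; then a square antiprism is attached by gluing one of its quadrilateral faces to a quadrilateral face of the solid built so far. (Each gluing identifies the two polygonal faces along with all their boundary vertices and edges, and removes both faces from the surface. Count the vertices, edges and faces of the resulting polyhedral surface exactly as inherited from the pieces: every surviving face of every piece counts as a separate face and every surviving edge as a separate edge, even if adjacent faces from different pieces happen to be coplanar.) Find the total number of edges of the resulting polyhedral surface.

62

A triangular prism: V=6, E=9, F=5.
Attach a pentagonal bipyramid (V=7, E=15, F=10) along a 3-gon: merge 3 vertices and 3 edges, delete both glued faces → V=10, E=21, F=13.
Attach an octagonal antiprism (V=16, E=32, F=18) along a 3-gon: merge 3 vertices and 3 edges, delete both glued faces → V=23, E=50, F=29.
Attach a square antiprism (V=8, E=16, F=10) along a 4-gon: merge 4 vertices and 4 edges, delete both glued faces → V=27, E=62, F=37.
Check: V − E + F = 27 − 62 + 37 = 2.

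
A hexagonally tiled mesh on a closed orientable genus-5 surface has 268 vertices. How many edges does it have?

χ = 2 − 2·5 = -8, and every face is a hexagon so 6F = 2E.
V − E + F = -8 with E = 6F/2 gives 268 − (6/2 − 1)·F = -8, so F = 138 and E = 414.

414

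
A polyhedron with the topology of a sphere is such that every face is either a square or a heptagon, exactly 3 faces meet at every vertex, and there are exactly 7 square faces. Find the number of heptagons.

Let x be the number of heptagons; then F = 7 + x.
Edge–face incidences: 2E = 4·7 + 7·x = 28 + 7x.
Every vertex has degree 3, so 3V = 2E.
Euler: V − E + F = 2 ⇒ (2E)/3 − E + (7 + x) = 2.
Multiply by 6: 2·(2E) − 3·(2E) + 6·(7 + x) = 12, i.e. 42 + 6x − (28 + 7x) = 12.
Collecting terms: −x + 14 = 12, so −x = −2, so x = 2.
Then 2E = 28 + 7·2 = 42, so E = 21, V = 2E/3 = 14, F = 7 + 2 = 9.

2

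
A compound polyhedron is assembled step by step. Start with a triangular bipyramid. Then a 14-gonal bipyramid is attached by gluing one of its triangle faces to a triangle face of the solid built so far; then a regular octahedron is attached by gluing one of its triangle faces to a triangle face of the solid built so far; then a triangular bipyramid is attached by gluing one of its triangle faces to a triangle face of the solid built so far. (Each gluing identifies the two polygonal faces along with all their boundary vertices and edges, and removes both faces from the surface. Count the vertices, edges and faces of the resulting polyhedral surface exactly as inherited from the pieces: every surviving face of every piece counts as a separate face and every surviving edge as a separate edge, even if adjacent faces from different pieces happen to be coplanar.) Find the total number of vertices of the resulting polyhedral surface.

A triangular bipyramid: V=5, E=9, F=6.
Attach a 14-gonal bipyramid (V=16, E=42, F=28) along a 3-gon: merge 3 vertices and 3 edges, delete both glued faces → V=18, E=48, F=32.
Attach a regular octahedron (V=6, E=12, F=8) along a 3-gon: merge 3 vertices and 3 edges, delete both glued faces → V=21, E=57, F=38.
Attach a triangular bipyramid (V=5, E=9, F=6) along a 3-gon: merge 3 vertices and 3 edges, delete both glued faces → V=23, E=63, F=42.
Check: V − E + F = 23 − 63 + 42 = 2.

23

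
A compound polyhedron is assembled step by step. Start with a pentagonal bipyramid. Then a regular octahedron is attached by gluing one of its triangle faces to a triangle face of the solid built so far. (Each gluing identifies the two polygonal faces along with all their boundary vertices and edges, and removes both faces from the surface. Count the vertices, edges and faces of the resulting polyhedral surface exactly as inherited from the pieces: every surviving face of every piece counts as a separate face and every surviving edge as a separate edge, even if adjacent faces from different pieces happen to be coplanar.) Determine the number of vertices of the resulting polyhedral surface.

A pentagonal bipyramid: V=7, E=15, F=10.
Attach a regular octahedron (V=6, E=12, F=8) along a 3-gon: merge 3 vertices and 3 edges, delete both glued faces → V=10, E=24, F=16.
Check: V − E + F = 10 − 24 + 16 = 2.

10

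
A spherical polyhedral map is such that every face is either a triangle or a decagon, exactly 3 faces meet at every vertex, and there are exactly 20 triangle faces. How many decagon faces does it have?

12

Let x be the number of decagons; then F = 20 + x.
Edge–face incidences: 2E = 3·20 + 10·x = 60 + 10x.
Every vertex has degree 3, so 3V = 2E.
Euler: V − E + F = 2 ⇒ (2E)/3 − E + (20 + x) = 2.
Multiply by 6: 2·(2E) − 3·(2E) + 6·(20 + x) = 12, i.e. 120 + 6x − (60 + 10x) = 12.
Collecting terms: −4x + 60 = 12, so −4x = −48, so x = 12.
Then 2E = 60 + 10·12 = 180, so E = 90, V = 2E/3 = 60, F = 20 + 12 = 32.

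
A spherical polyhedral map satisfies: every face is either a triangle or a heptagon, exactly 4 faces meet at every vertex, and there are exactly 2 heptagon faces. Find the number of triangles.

14

Let x be the number of triangles; then F = 2 + x.
Edge–face incidences: 2E = 7·2 + 3·x = 14 + 3x.
Every vertex has degree 4, so 4V = 2E.
Euler: V − E + F = 2 ⇒ (2E)/4 − E + (2 + x) = 2.
Multiply by 8: 2·(2E) − 4·(2E) + 8·(2 + x) = 16, i.e. 16 + 8x − 2·(14 + 3x) = 16.
Collecting terms: 2x − 12 = 16, so 2x = 28, so x = 14.
Then 2E = 14 + 3·14 = 56, so E = 28, V = 2E/4 = 14, F = 2 + 14 = 16.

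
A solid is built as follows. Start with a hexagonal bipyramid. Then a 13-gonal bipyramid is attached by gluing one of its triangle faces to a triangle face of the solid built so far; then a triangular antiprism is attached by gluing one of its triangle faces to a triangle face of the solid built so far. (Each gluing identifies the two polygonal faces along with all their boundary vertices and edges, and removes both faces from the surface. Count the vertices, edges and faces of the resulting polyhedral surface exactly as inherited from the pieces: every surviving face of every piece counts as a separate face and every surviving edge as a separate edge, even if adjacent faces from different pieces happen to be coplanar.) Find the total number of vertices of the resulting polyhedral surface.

23

A hexagonal bipyramid: V=8, E=18, F=12.
Attach a 13-gonal bipyramid (V=15, E=39, F=26) along a 3-gon: merge 3 vertices and 3 edges, delete both glued faces → V=20, E=54, F=36.
Attach a triangular antiprism (V=6, E=12, F=8) along a 3-gon: merge 3 vertices and 3 edges, delete both glued faces → V=23, E=63, F=42.
Check: V − E + F = 23 − 63 + 42 = 2.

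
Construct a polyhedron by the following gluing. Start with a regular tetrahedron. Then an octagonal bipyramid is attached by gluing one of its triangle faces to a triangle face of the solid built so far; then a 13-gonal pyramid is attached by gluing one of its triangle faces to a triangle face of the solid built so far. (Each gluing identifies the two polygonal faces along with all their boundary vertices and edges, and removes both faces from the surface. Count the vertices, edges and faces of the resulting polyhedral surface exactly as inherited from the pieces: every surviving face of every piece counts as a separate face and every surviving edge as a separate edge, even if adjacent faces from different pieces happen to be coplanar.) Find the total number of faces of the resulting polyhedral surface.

30

A regular tetrahedron: V=4, E=6, F=4.
Attach an octagonal bipyramid (V=10, E=24, F=16) along a 3-gon: merge 3 vertices and 3 edges, delete both glued faces → V=11, E=27, F=18.
Attach a 13-gonal pyramid (V=14, E=26, F=14) along a 3-gon: merge 3 vertices and 3 edges, delete both glued faces → V=22, E=50, F=30.
Check: V − E + F = 22 − 50 + 30 = 2.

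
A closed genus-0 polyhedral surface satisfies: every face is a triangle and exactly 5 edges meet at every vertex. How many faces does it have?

20

Each face has 3 edges and each edge borders two faces, so 2E = 3F.
Each vertex has degree 5, so 5V = 2E and hence V = 3F/5.
Euler: V − E + F = 2 ⇒ (3F/5) − (3F/2) + F = 2.
Multiply by 10: (6 − 15 + 10)F = 20, i.e. 1F = 20.
So F = 20, E = 3·20/2 = 30, V = 3·20/5 = 12.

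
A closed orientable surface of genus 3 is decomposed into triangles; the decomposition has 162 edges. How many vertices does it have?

50

χ = 2 − 2·3 = -4, and every face is a triangle so 3F = 2E.
F = 2E/3 = 108. Then V = -4 + E − F = -4 + 162 − 108 = 50.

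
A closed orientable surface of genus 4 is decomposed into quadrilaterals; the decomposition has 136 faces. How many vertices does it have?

χ = 2 − 2·4 = -6, and every face is a square so 4F = 2E.
E = 4·136/2 = 272. Then V = -6 + E − F = -6 + 272 − 136 = 130.

130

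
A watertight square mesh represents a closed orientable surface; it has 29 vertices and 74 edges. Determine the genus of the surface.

5

Every face is a square and each edge borders two faces, so 4F = 2·74, giving F = 37.
χ = V − E + F = 29 − 74 + 37 = -8.
For a closed orientable surface χ = 2 − 2g, so g = (2 − (-8))/2 = 5.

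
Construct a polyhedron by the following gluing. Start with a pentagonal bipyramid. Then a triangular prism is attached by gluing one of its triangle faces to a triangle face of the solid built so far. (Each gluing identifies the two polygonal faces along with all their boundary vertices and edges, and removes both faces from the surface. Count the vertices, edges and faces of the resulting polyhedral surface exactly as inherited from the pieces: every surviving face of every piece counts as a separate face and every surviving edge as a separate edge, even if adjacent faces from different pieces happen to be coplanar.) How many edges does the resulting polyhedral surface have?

A pentagonal bipyramid: V=7, E=15, F=10.
Attach a triangular prism (V=6, E=9, F=5) along a 3-gon: merge 3 vertices and 3 edges, delete both glued faces → V=10, E=21, F=13.
Check: V − E + F = 10 − 21 + 13 = 2.

21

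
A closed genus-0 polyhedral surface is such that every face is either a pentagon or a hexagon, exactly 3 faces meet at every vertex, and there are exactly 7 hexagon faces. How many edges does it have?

51

Let x be the number of pentagons; then F = 7 + x.
Edge–face incidences: 2E = 6·7 + 5·x = 42 + 5x.
Every vertex has degree 3, so 3V = 2E.
Euler: V − E + F = 2 ⇒ (2E)/3 − E + (7 + x) = 2.
Multiply by 6: 2·(2E) − 3·(2E) + 6·(7 + x) = 12, i.e. 42 + 6x − (42 + 5x) = 12.
Collecting terms: x = 12.
Then 2E = 42 + 5·12 = 102, so E = 51, V = 2E/3 = 34, F = 7 + 12 = 19.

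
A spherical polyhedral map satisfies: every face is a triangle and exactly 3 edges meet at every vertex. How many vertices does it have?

4

Each face has 3 edges and each edge borders two faces, so 2E = 3F.
Each vertex has degree 3, so 3V = 2E and hence V = 3F/3.
Euler: V − E + F = 2 ⇒ (3F/3) − (3F/2) + F = 2.
Multiply by 6: (6 − 9 + 6)F = 12, i.e. 3F = 12.
So F = 4, E = 3·4/2 = 6, V = 3·4/3 = 4.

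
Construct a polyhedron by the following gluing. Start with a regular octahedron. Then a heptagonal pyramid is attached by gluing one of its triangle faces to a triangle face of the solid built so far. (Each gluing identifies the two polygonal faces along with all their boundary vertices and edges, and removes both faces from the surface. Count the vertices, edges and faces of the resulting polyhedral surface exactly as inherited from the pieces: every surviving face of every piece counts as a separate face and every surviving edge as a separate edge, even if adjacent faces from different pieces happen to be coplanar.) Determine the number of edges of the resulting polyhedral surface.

23

A regular octahedron: V=6, E=12, F=8.
Attach a heptagonal pyramid (V=8, E=14, F=8) along a 3-gon: merge 3 vertices and 3 edges, delete both glued faces → V=11, E=23, F=14.
Check: V − E + F = 11 − 23 + 14 = 2.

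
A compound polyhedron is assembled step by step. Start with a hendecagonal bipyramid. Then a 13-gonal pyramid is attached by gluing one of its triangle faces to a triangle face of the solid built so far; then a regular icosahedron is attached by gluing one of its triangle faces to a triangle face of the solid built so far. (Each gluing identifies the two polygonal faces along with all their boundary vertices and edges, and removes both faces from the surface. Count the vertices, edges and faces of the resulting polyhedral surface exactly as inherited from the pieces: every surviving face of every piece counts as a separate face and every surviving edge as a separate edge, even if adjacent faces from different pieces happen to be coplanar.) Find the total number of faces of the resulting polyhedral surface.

A hendecagonal bipyramid: V=13, E=33, F=22.
Attach a 13-gonal pyramid (V=14, E=26, F=14) along a 3-gon: merge 3 vertices and 3 edges, delete both glued faces → V=24, E=56, F=34.
Attach a regular icosahedron (V=12, E=30, F=20) along a 3-gon: merge 3 vertices and 3 edges, delete both glued faces → V=33, E=83, F=52.
Check: V − E + F = 33 − 83 + 52 = 2.

52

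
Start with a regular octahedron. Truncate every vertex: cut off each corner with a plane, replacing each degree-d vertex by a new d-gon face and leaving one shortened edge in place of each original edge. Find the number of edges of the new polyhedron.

36

The base solid has V = 6, E = 12, F = 8.
Truncation replaces each original edge-end by a new vertex, so V′ = 2E = 24.
Each original edge survives, and each old vertex of degree d contributes d new edges; summing degrees gives Σd = 2E, so E′ = E + 2E = 3E = 36.
Each original face survives and each original vertex becomes one new face: F′ = F + V = 14.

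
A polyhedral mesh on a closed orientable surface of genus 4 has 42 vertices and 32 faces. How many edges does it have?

80

For a closed orientable surface of genus 4, χ = 2 − 2·4 = -6.
E = V + F − (-6) = 42 + 32 − (-6) = 80.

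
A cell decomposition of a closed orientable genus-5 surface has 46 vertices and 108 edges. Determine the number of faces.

For a closed orientable surface of genus 5, χ = 2 − 2·5 = -8.
F = -8 − V + E = -8 − 46 + 108 = 54.

54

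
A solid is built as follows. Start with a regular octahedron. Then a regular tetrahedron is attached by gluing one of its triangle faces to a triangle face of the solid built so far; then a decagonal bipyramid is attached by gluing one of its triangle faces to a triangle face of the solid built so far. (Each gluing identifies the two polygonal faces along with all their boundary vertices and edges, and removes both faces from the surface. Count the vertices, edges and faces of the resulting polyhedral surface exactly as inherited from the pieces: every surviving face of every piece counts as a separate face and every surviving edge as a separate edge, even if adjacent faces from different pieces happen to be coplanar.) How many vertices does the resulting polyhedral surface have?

A regular octahedron: V=6, E=12, F=8.
Attach a regular tetrahedron (V=4, E=6, F=4) along a 3-gon: merge 3 vertices and 3 edges, delete both glued faces → V=7, E=15, F=10.
Attach a decagonal bipyramid (V=12, E=30, F=20) along a 3-gon: merge 3 vertices and 3 edges, delete both glued faces → V=16, E=42, F=28.
Check: V − E + F = 16 − 42 + 28 = 2.

16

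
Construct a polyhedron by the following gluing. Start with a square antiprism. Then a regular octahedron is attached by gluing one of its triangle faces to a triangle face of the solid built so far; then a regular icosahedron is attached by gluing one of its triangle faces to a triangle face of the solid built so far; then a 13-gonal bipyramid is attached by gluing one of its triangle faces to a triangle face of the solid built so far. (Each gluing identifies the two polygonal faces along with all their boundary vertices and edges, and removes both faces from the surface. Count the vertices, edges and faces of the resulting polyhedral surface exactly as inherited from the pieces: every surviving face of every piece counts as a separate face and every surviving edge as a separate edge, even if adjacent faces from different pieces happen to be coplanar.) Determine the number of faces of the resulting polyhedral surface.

58

A square antiprism: V=8, E=16, F=10.
Attach a regular octahedron (V=6, E=12, F=8) along a 3-gon: merge 3 vertices and 3 edges, delete both glued faces → V=11, E=25, F=16.
Attach a regular icosahedron (V=12, E=30, F=20) along a 3-gon: merge 3 vertices and 3 edges, delete both glued faces → V=20, E=52, F=34.
Attach a 13-gonal bipyramid (V=15, E=39, F=26) along a 3-gon: merge 3 vertices and 3 edges, delete both glued faces → V=32, E=88, F=58.
Check: V − E + F = 32 − 88 + 58 = 2.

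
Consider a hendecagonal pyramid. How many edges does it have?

A pyramid on an n-gon base has one n-gon and n triangles: V = 11 + 1 = 12, E = 2·11 = 22, F = 11 + 1 = 12.
Check: V − E + F = 12 − 22 + 12 = 2.

22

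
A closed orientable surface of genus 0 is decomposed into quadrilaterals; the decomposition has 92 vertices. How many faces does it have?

90

χ = 2 − 2·0 = 2, and every face is a square so 4F = 2E.
V − E + F = 2 with E = 4F/2 gives 92 − (4/2 − 1)·F = 2, so F = 90 and E = 180.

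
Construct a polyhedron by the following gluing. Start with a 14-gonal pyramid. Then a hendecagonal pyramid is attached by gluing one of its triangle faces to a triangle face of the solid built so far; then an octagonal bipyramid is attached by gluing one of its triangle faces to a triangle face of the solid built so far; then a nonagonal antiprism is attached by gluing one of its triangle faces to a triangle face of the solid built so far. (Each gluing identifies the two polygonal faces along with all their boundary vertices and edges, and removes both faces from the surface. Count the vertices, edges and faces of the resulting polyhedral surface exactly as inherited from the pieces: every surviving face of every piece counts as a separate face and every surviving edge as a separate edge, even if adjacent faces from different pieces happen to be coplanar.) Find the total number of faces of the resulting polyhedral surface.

57

A 14-gonal pyramid: V=15, E=28, F=15.
Attach a hendecagonal pyramid (V=12, E=22, F=12) along a 3-gon: merge 3 vertices and 3 edges, delete both glued faces → V=24, E=47, F=25.
Attach an octagonal bipyramid (V=10, E=24, F=16) along a 3-gon: merge 3 vertices and 3 edges, delete both glued faces → V=31, E=68, F=39.
Attach a nonagonal antiprism (V=18, E=36, F=20) along a 3-gon: merge 3 vertices and 3 edges, delete both glued faces → V=46, E=101, F=57.
Check: V − E + F = 46 − 101 + 57 = 2.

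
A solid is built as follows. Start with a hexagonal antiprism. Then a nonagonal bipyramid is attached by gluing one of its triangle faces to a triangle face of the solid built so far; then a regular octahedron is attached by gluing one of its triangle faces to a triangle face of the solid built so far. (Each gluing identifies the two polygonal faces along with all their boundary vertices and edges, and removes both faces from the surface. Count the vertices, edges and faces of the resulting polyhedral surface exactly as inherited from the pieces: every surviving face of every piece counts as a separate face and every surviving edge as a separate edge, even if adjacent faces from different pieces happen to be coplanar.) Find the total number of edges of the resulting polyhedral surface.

A hexagonal antiprism: V=12, E=24, F=14.
Attach a nonagonal bipyramid (V=11, E=27, F=18) along a 3-gon: merge 3 vertices and 3 edges, delete both glued faces → V=20, E=48, F=30.
Attach a regular octahedron (V=6, E=12, F=8) along a 3-gon: merge 3 vertices and 3 edges, delete both glued faces → V=23, E=57, F=36.
Check: V − E + F = 23 − 57 + 36 = 2.

57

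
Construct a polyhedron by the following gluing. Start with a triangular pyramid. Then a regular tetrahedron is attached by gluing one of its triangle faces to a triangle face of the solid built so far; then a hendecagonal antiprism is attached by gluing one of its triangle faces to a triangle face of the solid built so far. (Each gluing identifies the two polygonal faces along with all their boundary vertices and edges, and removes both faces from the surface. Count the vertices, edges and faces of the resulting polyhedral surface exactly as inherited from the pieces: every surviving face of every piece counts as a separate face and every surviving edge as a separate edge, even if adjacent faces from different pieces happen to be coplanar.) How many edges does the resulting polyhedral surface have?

50

A triangular pyramid: V=4, E=6, F=4.
Attach a regular tetrahedron (V=4, E=6, F=4) along a 3-gon: merge 3 vertices and 3 edges, delete both glued faces → V=5, E=9, F=6.
Attach a hendecagonal antiprism (V=22, E=44, F=24) along a 3-gon: merge 3 vertices and 3 edges, delete both glued faces → V=24, E=50, F=28.
Check: V − E + F = 24 − 50 + 28 = 2.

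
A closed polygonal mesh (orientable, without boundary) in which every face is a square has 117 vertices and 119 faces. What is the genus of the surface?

Every face is a square, so 2E = 4·119 = 476, giving E = 238.
χ = V − E + F = 117 − 238 + 119 = -2.
For a closed orientable surface χ = 2 − 2g, so g = (2 − (-2))/2 = 2.

2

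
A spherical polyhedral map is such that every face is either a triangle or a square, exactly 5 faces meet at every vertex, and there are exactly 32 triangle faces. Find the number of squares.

Let x be the number of squares; then F = 32 + x.
Edge–face incidences: 2E = 3·32 + 4·x = 96 + 4x.
Every vertex has degree 5, so 5V = 2E.
Euler: V − E + F = 2 ⇒ (2E)/5 − E + (32 + x) = 2.
Multiply by 10: 2·(2E) − 5·(2E) + 10·(32 + x) = 20, i.e. 320 + 10x − 3·(96 + 4x) = 20.
Collecting terms: −2x + 32 = 20, so −2x = −12, so x = 6.
Then 2E = 96 + 4·6 = 120, so E = 60, V = 2E/5 = 24, F = 32 + 6 = 38.

6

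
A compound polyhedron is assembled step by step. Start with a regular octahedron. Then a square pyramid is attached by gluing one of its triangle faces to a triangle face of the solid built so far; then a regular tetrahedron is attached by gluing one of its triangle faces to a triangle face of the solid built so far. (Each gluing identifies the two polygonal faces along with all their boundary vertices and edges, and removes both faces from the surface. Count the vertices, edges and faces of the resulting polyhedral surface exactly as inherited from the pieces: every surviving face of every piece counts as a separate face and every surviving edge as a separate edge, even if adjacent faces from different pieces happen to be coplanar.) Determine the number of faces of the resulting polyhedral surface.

A regular octahedron: V=6, E=12, F=8.
Attach a square pyramid (V=5, E=8, F=5) along a 3-gon: merge 3 vertices and 3 edges, delete both glued faces → V=8, E=17, F=11.
Attach a regular tetrahedron (V=4, E=6, F=4) along a 3-gon: merge 3 vertices and 3 edges, delete both glued faces → V=9, E=20, F=13.
Check: V − E + F = 9 − 20 + 13 = 2.

13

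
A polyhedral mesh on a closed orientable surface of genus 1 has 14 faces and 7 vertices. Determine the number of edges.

For a closed orientable surface of genus 1, χ = 2 − 2·1 = 0.
E = V + F − (0) = 7 + 14 − (0) = 21.

21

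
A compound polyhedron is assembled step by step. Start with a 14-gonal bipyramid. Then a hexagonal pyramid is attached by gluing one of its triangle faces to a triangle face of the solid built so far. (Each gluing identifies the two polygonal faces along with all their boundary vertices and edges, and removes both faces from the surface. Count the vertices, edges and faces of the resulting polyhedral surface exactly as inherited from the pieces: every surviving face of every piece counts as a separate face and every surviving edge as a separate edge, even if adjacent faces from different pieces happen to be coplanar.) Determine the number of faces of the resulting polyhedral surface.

33

A 14-gonal bipyramid: V=16, E=42, F=28.
Attach a hexagonal pyramid (V=7, E=12, F=7) along a 3-gon: merge 3 vertices and 3 edges, delete both glued faces → V=20, E=51, F=33.
Check: V − E + F = 20 − 51 + 33 = 2.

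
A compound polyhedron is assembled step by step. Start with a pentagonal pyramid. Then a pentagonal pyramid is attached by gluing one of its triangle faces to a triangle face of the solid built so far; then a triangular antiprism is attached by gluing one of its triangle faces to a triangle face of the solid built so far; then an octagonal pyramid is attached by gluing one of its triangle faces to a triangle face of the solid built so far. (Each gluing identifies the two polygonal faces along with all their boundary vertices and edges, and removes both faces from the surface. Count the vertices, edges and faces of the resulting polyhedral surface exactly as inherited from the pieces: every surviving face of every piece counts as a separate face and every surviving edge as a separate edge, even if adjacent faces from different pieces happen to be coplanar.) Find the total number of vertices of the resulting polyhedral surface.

A pentagonal pyramid: V=6, E=10, F=6.
Attach a pentagonal pyramid (V=6, E=10, F=6) along a 3-gon: merge 3 vertices and 3 edges, delete both glued faces → V=9, E=17, F=10.
Attach a triangular antiprism (V=6, E=12, F=8) along a 3-gon: merge 3 vertices and 3 edges, delete both glued faces → V=12, E=26, F=16.
Attach an octagonal pyramid (V=9, E=16, F=9) along a 3-gon: merge 3 vertices and 3 edges, delete both glued faces → V=18, E=39, F=23.
Check: V − E + F = 18 − 39 + 23 = 2.

18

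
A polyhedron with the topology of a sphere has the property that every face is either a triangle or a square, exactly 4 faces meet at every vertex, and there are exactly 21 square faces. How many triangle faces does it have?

8

Let x be the number of triangles; then F = 21 + x.
Edge–face incidences: 2E = 4·21 + 3·x = 84 + 3x.
Every vertex has degree 4, so 4V = 2E.
Euler: V − E + F = 2 ⇒ (2E)/4 − E + (21 + x) = 2.
Multiply by 8: 2·(2E) − 4·(2E) + 8·(21 + x) = 16, i.e. 168 + 8x − 2·(84 + 3x) = 16.
Collecting terms: 2x = 16, so x = 8.
Then 2E = 84 + 3·8 = 108, so E = 54, V = 2E/4 = 27, F = 21 + 8 = 29.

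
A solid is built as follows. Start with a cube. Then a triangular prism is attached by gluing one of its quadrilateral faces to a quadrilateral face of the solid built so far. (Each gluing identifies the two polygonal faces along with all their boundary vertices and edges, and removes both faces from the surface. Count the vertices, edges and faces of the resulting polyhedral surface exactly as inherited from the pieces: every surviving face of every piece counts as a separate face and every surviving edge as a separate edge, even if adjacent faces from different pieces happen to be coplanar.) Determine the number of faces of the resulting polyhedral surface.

A cube: V=8, E=12, F=6.
Attach a triangular prism (V=6, E=9, F=5) along a 4-gon: merge 4 vertices and 4 edges, delete both glued faces → V=10, E=17, F=9.
Check: V − E + F = 10 − 17 + 9 = 2.

9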